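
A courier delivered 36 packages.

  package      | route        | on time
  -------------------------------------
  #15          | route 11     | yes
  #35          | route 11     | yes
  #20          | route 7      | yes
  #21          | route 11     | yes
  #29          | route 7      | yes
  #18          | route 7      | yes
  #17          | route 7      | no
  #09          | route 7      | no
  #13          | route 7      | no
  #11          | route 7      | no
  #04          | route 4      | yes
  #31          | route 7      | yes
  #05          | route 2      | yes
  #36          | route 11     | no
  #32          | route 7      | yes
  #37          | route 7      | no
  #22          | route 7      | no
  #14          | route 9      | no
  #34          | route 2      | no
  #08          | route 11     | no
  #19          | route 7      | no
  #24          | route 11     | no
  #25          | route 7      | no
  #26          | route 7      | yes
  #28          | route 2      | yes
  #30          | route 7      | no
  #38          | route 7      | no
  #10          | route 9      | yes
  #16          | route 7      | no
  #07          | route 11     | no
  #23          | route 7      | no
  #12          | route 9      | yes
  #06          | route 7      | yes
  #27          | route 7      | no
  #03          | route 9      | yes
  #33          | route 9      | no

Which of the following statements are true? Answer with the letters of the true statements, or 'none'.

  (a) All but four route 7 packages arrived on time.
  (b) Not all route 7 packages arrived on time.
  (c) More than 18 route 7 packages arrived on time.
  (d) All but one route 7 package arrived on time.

|A| = 20, |A ∩ B| = 7, |A ∖ B| = 13.
(a) |A ∖ B| = 4: fails.
(b) A ⊄ B (|A ∖ B| ≥ 1): holds.
(c) |A ∩ B| > 18: fails.
(d) |A ∖ B| = 1: fails.

(b)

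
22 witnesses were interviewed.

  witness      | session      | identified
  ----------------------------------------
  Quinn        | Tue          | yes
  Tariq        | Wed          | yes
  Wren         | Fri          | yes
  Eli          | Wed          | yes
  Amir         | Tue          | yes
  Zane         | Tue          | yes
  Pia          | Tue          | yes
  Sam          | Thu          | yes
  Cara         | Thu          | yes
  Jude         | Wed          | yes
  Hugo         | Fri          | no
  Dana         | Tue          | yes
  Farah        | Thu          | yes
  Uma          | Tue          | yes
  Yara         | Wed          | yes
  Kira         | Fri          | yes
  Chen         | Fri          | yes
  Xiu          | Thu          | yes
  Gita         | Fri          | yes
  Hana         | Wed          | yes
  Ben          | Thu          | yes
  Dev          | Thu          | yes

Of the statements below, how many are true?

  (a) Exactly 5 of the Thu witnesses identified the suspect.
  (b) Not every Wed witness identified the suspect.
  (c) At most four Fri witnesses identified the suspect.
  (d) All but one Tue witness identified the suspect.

1

(a) Thu: |A| = 6, |A ∩ B| = 6; needs |A ∩ B| = 5 — false.
(b) Wed: |A| = 5, |A ∩ B| = 5; needs A ⊄ B (|A ∖ B| ≥ 1) — false.
(c) Fri: |A| = 5, |A ∩ B| = 4; needs |A ∩ B| ≤ 4 — true.
(d) Tue: |A| = 6, |A ∩ B| = 6; needs |A ∖ B| = 1 — false.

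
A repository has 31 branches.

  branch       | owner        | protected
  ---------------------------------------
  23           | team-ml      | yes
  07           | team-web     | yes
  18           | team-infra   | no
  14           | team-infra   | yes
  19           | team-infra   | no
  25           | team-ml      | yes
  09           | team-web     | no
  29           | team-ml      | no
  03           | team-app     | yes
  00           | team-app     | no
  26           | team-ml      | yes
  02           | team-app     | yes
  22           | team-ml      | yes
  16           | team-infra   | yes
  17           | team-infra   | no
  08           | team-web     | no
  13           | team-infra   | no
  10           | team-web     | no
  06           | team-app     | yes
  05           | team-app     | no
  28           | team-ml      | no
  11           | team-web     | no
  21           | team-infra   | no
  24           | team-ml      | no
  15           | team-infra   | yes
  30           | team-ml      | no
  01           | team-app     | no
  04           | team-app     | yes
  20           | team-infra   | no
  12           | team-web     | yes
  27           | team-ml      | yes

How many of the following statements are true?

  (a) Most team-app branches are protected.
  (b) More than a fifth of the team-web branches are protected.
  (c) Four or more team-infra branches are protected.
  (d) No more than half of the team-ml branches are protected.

2

(a) team-app: |A| = 7, |A ∩ B| = 4; needs |A ∩ B| > |A ∖ B| — true.
(b) team-web: |A| = 6, |A ∩ B| = 2; needs |A ∩ B| / |A| > 1/5 — true.
(c) team-infra: |A| = 9, |A ∩ B| = 3; needs |A ∩ B| ≥ 4 — false.
(d) team-ml: |A| = 9, |A ∩ B| = 5; needs |A ∩ B| ≤ |A ∖ B| — false.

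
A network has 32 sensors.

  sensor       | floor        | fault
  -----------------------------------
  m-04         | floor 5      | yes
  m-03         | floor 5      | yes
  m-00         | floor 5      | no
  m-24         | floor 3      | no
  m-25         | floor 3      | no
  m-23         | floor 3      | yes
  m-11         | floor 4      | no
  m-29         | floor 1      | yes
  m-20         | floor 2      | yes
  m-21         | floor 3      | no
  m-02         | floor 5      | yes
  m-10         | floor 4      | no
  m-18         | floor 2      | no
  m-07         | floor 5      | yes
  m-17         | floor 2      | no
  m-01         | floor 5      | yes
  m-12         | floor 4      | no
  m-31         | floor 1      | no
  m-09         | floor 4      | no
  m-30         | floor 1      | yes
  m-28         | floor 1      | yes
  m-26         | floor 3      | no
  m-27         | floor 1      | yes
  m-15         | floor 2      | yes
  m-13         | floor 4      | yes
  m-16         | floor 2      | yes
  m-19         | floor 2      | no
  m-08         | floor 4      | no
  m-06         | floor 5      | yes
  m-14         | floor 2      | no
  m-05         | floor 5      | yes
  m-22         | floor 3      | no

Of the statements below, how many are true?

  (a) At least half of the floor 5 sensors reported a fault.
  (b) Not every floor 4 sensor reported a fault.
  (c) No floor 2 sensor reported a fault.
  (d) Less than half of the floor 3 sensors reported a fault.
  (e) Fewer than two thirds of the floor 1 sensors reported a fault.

3

(a) floor 5: |A| = 8, |A ∩ B| = 7; needs |A ∩ B| ≥ |A ∖ B| — true.
(b) floor 4: |A| = 6, |A ∩ B| = 1; needs A ⊄ B (|A ∖ B| ≥ 1) — true.
(c) floor 2: |A| = 7, |A ∩ B| = 3; needs A ∩ B = ∅ (|A ∩ B| = 0) — false.
(d) floor 3: |A| = 6, |A ∩ B| = 1; needs |A ∩ B| < |A ∖ B| — true.
(e) floor 1: |A| = 5, |A ∩ B| = 4; needs |A ∩ B| / |A| < 2/3 — false.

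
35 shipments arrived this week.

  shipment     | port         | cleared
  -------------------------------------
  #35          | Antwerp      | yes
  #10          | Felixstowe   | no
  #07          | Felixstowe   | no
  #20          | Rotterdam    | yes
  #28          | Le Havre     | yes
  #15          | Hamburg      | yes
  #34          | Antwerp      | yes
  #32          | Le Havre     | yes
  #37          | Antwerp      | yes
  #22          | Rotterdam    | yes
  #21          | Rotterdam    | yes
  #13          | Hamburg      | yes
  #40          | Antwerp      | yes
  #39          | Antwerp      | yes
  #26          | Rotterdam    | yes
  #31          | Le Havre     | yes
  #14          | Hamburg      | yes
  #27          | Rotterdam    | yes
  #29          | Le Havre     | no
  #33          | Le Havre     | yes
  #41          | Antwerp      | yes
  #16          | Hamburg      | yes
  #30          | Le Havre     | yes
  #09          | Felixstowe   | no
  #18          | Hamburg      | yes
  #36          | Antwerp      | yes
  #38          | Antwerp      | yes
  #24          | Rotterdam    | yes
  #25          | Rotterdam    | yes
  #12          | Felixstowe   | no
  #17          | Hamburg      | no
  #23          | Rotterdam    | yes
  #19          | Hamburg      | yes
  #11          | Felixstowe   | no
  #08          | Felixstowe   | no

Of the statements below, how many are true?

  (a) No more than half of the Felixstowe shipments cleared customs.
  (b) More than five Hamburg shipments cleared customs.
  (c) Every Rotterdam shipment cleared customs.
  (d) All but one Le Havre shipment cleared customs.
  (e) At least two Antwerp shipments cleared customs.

5

(a) Felixstowe: |A| = 6, |A ∩ B| = 0; needs |A ∩ B| ≤ |A ∖ B| — true.
(b) Hamburg: |A| = 7, |A ∩ B| = 6; needs |A ∩ B| > 5 — true.
(c) Rotterdam: |A| = 8, |A ∩ B| = 8; needs A ⊆ B, i.e. every element of A is in B (|A ∖ B| = 0) — true.
(d) Le Havre: |A| = 6, |A ∩ B| = 5; needs |A ∖ B| = 1 — true.
(e) Antwerp: |A| = 8, |A ∩ B| = 8; needs |A ∩ B| ≥ 2 — true.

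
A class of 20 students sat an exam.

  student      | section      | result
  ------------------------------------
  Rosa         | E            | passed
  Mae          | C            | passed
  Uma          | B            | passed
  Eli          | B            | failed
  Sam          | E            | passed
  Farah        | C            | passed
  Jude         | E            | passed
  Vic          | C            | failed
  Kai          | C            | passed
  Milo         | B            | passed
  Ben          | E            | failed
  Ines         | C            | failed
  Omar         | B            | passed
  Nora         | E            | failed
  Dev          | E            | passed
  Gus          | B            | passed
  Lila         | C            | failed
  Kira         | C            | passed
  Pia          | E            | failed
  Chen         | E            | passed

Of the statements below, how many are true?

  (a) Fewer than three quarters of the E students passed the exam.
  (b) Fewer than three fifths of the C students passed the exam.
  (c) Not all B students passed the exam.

(a) E: |A| = 8, |A ∩ B| = 5; needs |A ∩ B| / |A| < 3/4 — true.
(b) C: |A| = 7, |A ∩ B| = 4; needs |A ∩ B| / |A| < 3/5 — true.
(c) B: |A| = 5, |A ∩ B| = 4; needs A ⊄ B (|A ∖ B| ≥ 1) — true.

3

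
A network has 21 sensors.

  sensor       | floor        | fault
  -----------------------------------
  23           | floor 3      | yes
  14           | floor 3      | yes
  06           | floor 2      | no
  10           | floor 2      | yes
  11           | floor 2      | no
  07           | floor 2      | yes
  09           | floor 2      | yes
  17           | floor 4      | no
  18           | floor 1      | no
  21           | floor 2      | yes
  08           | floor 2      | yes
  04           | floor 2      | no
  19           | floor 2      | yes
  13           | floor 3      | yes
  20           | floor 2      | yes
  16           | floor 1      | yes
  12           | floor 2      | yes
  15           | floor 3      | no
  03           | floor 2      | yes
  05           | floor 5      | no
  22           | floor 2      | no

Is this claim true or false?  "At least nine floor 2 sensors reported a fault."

The determiner here denotes the relation: |A ∩ B| ≥ 9.
A (the restrictor) = {06, 10, 11, 07, 09, 21, 08, 04, 19, 20, 12, 03, 22}, |A| = 13.
A ∩ B = {10, 07, 09, 21, 08, 19, 20, 12, 03}, so |A ∩ B| = 9.
|A ∩ B| = 9, so the statement is true.

True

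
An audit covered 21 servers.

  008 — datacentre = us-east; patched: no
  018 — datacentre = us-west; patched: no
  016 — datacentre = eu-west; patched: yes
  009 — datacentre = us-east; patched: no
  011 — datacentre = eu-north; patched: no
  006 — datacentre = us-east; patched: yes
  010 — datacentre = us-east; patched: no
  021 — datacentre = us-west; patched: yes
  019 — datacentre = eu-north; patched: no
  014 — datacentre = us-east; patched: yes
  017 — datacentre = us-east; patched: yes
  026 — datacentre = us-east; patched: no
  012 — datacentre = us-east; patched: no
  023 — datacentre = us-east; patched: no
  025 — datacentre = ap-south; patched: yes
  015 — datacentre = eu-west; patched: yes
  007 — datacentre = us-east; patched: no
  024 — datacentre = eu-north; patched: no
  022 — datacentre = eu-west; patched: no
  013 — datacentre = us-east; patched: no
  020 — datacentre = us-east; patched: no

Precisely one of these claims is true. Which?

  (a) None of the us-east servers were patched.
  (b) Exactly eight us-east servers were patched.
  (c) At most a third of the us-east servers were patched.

(c)

|A| = 12, |A ∩ B| = 3, |A ∖ B| = 9.
(a) requires A ∩ B = ∅ (|A ∩ B| = 0): false.
(b) requires |A ∩ B| = 8: false.
(c) requires |A ∩ B| / |A| ≤ 1/3: true.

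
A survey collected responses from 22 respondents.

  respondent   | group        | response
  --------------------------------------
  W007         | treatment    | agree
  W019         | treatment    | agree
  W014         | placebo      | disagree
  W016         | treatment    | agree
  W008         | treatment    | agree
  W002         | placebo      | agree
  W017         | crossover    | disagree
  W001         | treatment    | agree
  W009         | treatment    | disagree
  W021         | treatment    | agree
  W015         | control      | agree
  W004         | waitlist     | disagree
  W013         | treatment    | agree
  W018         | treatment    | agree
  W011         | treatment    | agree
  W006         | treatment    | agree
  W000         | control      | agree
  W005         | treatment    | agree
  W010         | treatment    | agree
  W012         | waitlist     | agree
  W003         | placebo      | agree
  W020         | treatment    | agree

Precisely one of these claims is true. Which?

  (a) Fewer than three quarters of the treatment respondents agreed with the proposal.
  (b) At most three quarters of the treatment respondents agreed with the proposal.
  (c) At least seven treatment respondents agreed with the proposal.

(c)

|A| = 14, |A ∩ B| = 13, |A ∖ B| = 1.
(a) requires |A ∩ B| / |A| < 3/4: false.
(b) requires |A ∩ B| / |A| ≤ 3/4: false.
(c) requires |A ∩ B| ≥ 7: true.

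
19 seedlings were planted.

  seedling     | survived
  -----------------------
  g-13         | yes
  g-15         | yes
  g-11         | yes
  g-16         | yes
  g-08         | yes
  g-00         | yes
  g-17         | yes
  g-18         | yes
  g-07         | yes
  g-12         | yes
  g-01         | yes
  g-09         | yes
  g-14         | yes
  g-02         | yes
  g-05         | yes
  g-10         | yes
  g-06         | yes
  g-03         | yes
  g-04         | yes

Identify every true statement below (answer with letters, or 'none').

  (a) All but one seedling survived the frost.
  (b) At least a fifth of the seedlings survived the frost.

(b)

|A| = 19, |A ∩ B| = 19, |A ∖ B| = 0.
(a) |A ∖ B| = 1: fails.
(b) |A ∩ B| / |A| ≥ 1/5: holds.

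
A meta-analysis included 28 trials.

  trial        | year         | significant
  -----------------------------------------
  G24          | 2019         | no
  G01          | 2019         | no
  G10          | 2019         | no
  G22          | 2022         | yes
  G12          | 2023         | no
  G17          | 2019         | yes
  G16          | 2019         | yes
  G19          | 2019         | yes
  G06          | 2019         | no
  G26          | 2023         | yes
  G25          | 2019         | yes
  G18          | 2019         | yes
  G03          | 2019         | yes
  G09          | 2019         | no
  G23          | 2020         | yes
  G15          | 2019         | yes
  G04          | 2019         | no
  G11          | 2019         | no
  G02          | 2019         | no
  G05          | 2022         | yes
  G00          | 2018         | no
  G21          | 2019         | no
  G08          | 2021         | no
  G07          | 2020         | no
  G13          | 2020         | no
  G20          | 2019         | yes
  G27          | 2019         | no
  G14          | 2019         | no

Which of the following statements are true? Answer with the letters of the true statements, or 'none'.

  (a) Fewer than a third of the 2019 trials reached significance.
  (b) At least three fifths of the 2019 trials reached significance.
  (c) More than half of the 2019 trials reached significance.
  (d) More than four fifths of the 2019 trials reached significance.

none

|A| = 19, |A ∩ B| = 8, |A ∖ B| = 11.
(a) |A ∩ B| / |A| < 1/3: fails.
(b) |A ∩ B| / |A| ≥ 3/5: fails.
(c) |A ∩ B| > |A ∖ B|: fails.
(d) |A ∩ B| / |A| > 4/5: fails.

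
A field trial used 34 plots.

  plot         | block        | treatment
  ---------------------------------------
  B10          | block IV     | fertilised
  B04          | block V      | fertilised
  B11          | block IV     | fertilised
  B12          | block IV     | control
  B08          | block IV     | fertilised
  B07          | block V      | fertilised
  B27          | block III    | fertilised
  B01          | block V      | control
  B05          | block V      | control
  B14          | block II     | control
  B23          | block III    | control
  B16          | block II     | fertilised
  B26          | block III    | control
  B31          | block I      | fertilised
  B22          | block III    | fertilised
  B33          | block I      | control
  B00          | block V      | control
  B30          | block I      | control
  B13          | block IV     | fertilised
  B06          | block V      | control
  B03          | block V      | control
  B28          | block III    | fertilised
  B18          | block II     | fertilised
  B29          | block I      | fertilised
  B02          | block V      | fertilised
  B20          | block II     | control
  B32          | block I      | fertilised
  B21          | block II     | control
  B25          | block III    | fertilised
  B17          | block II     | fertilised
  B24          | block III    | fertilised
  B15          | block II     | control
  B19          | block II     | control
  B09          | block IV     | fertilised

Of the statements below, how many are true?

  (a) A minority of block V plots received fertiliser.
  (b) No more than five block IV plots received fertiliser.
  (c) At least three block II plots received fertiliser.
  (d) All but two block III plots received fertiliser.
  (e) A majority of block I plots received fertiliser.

(a) block V: |A| = 8, |A ∩ B| = 3; needs |A ∩ B| < |A ∖ B| — true.
(b) block IV: |A| = 6, |A ∩ B| = 5; needs |A ∩ B| ≤ 5 — true.
(c) block II: |A| = 8, |A ∩ B| = 3; needs |A ∩ B| ≥ 3 — true.
(d) block III: |A| = 7, |A ∩ B| = 5; needs |A ∖ B| = 2 — true.
(e) block I: |A| = 5, |A ∩ B| = 3; needs |A ∩ B| > |A ∖ B| — true.

5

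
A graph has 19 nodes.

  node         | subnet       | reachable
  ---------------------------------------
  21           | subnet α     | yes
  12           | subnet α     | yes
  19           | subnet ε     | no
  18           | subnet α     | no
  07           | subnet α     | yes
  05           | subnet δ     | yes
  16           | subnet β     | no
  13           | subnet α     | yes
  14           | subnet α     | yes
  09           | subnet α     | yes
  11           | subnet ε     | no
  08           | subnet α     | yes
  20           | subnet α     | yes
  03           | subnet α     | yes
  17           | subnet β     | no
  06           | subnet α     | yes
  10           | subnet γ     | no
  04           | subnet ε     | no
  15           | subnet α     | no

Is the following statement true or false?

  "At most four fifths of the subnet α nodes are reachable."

Truth condition: |A ∩ B| / |A| ≤ 4/5.
A (the restrictor) = {21, 12, 18, 07, 13, 14, 09, 08, 20, 03, 06, 15}, |A| = 12.
A ∩ B = {21, 12, 07, 13, 14, 09, 08, 20, 03, 06}, so |A ∩ B| = 10.
A ∖ B = {18, 15}, so |A ∖ B| = 2.
|A ∩ B|/|A| = 10/12, so the statement is false.

False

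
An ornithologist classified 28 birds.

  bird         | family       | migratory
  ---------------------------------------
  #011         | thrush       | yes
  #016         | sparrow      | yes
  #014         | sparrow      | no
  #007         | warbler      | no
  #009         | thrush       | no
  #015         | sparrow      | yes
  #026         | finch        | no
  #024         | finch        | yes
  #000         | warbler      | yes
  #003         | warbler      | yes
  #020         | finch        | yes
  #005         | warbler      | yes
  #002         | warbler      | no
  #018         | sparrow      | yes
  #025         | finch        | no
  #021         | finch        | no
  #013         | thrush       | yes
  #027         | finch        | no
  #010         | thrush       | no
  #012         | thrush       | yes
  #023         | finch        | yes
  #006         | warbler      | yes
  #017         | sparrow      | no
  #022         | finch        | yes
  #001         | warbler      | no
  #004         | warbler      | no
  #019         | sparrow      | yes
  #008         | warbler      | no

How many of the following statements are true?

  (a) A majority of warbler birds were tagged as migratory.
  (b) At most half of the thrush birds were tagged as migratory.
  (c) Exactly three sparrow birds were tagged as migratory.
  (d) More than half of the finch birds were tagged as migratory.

(a) warbler: |A| = 9, |A ∩ B| = 4; needs |A ∩ B| > |A ∖ B| — false.
(b) thrush: |A| = 5, |A ∩ B| = 3; needs |A ∩ B| ≤ |A ∖ B| — false.
(c) sparrow: |A| = 6, |A ∩ B| = 4; needs |A ∩ B| = 3 — false.
(d) finch: |A| = 8, |A ∩ B| = 4; needs |A ∩ B| > |A ∖ B| — false.

0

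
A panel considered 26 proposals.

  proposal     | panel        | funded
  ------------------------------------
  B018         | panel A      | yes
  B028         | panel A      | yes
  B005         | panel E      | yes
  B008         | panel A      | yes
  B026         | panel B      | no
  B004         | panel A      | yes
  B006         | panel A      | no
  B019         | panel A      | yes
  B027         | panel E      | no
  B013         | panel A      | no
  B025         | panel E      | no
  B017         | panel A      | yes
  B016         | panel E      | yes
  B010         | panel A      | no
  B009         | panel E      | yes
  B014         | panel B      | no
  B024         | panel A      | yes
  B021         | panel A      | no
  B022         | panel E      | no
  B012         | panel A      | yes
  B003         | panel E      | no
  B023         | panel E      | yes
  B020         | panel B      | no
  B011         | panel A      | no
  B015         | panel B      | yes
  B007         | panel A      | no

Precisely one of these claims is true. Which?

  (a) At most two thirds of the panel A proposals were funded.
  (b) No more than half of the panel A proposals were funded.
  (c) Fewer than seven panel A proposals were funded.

|A| = 14, |A ∩ B| = 8, |A ∖ B| = 6.
(a) requires |A ∩ B| / |A| ≤ 2/3: true.
(b) requires |A ∩ B| ≤ |A ∖ B|: false.
(c) requires |A ∩ B| < 7: false.

(a)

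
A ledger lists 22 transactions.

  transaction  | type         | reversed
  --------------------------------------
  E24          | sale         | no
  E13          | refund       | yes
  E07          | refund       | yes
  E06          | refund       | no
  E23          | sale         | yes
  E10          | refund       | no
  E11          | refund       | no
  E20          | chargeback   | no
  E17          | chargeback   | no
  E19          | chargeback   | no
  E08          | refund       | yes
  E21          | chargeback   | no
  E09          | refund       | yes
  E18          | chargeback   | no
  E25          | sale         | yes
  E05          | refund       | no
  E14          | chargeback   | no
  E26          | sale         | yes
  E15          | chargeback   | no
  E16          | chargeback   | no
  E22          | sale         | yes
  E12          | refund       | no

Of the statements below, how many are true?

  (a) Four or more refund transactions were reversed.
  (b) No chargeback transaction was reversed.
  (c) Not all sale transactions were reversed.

3

(a) refund: |A| = 9, |A ∩ B| = 4; needs |A ∩ B| ≥ 4 — true.
(b) chargeback: |A| = 8, |A ∩ B| = 0; needs A ∩ B = ∅ (|A ∩ B| = 0) — true.
(c) sale: |A| = 5, |A ∩ B| = 4; needs A ⊄ B (|A ∖ B| ≥ 1) — true.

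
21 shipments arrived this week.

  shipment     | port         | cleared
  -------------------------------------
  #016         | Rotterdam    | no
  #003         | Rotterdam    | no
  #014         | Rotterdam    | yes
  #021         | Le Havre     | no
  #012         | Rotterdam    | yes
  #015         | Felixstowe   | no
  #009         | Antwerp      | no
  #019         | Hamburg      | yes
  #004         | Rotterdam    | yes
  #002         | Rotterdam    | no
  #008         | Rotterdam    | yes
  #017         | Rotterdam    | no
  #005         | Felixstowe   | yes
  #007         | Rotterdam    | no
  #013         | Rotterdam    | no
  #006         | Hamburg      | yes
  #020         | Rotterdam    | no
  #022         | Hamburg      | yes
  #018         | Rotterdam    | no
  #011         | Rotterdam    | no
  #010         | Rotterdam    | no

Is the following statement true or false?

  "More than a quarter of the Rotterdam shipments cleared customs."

True

'More than a quarter of the Rotterdam shipments cleared customs' holds iff |A ∩ B| / |A| > 1/4.
A (the restrictor) = {#016, #003, #014, #012, #004, #002, #008, #017, #007, #013, #020, #018, #011, #010}, |A| = 14.
A ∩ B = {#014, #012, #004, #008}, so |A ∩ B| = 4.
A ∖ B = {#016, #003, #002, #017, #007, #013, #020, #018, #011, #010}, so |A ∖ B| = 10.
|A ∩ B|/|A| = 4/14, so the statement is true.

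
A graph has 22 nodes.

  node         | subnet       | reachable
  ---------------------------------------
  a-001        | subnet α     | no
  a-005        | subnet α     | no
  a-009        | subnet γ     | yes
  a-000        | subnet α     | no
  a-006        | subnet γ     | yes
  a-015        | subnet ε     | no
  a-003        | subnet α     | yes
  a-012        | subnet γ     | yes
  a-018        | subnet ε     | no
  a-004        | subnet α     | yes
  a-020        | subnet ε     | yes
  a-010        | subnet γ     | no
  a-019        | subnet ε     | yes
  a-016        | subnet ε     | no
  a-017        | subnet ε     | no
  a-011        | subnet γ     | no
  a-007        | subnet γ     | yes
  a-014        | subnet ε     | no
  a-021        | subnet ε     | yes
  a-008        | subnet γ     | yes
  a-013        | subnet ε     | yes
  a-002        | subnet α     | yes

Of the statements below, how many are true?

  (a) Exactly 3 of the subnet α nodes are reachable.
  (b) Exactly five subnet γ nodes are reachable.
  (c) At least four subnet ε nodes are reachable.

3

(a) subnet α: |A| = 6, |A ∩ B| = 3; needs |A ∩ B| = 3 — true.
(b) subnet γ: |A| = 7, |A ∩ B| = 5; needs |A ∩ B| = 5 — true.
(c) subnet ε: |A| = 9, |A ∩ B| = 4; needs |A ∩ B| ≥ 4 — true.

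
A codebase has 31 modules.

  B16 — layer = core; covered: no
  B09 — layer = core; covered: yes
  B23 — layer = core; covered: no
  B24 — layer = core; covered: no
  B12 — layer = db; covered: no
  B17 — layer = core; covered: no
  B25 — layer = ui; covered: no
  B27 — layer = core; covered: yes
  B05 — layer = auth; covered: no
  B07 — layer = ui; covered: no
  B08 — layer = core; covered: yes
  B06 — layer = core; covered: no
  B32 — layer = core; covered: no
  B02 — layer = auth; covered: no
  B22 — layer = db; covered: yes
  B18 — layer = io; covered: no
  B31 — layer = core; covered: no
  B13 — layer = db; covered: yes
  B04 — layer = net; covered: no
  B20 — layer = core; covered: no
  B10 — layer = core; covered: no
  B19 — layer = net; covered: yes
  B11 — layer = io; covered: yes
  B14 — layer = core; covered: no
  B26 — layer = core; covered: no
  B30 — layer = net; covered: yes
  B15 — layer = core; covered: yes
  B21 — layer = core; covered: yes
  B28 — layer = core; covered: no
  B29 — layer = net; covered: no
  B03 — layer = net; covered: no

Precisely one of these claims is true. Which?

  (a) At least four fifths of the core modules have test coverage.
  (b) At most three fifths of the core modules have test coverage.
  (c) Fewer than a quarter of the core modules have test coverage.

(b)

|A| = 17, |A ∩ B| = 5, |A ∖ B| = 12.
(a) requires |A ∩ B| / |A| ≥ 4/5: false.
(b) requires |A ∩ B| / |A| ≤ 3/5: true.
(c) requires |A ∩ B| / |A| < 1/4: false.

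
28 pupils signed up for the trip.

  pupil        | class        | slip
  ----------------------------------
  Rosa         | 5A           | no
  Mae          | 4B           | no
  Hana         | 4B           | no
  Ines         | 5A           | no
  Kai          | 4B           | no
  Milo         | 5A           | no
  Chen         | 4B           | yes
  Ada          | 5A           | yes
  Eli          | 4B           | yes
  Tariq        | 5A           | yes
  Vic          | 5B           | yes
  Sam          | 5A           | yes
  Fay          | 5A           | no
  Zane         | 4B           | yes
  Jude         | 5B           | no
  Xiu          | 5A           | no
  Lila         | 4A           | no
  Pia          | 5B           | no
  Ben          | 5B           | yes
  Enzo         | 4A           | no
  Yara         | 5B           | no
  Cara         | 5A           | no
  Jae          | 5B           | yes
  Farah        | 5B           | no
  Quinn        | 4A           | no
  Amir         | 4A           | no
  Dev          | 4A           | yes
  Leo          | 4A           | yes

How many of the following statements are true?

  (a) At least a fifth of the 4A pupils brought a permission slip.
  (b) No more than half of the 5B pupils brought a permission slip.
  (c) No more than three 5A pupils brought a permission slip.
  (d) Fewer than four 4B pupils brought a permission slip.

4

(a) 4A: |A| = 6, |A ∩ B| = 2; needs |A ∩ B| / |A| ≥ 1/5 — true.
(b) 5B: |A| = 7, |A ∩ B| = 3; needs |A ∩ B| ≤ |A ∖ B| — true.
(c) 5A: |A| = 9, |A ∩ B| = 3; needs |A ∩ B| ≤ 3 — true.
(d) 4B: |A| = 6, |A ∩ B| = 3; needs |A ∩ B| < 4 — true.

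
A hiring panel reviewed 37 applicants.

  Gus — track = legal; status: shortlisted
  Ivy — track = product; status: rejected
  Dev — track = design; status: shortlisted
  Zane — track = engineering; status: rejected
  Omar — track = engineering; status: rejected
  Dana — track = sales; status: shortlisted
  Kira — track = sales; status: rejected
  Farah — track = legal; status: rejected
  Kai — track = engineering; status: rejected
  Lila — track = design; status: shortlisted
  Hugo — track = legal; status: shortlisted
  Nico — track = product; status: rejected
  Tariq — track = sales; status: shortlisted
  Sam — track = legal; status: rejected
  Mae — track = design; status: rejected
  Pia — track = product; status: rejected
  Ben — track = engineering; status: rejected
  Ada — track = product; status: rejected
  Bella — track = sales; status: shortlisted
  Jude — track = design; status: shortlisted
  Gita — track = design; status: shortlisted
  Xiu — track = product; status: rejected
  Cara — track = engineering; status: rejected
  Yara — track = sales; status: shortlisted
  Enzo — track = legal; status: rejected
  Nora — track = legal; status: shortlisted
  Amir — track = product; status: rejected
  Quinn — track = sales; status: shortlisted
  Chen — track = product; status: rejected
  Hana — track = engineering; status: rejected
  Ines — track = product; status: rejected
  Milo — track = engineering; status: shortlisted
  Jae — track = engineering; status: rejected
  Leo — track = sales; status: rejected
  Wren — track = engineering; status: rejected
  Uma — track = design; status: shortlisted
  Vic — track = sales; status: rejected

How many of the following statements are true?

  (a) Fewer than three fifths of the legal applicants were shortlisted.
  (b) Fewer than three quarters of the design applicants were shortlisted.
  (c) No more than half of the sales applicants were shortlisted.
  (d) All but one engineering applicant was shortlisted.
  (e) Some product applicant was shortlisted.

1

(a) legal: |A| = 6, |A ∩ B| = 3; needs |A ∩ B| / |A| < 3/5 — true.
(b) design: |A| = 6, |A ∩ B| = 5; needs |A ∩ B| / |A| < 3/4 — false.
(c) sales: |A| = 8, |A ∩ B| = 5; needs |A ∩ B| ≤ |A ∖ B| — false.
(d) engineering: |A| = 9, |A ∩ B| = 1; needs |A ∖ B| = 1 — false.
(e) product: |A| = 8, |A ∩ B| = 0; needs A ∩ B ≠ ∅ (|A ∩ B| ≥ 1) — false.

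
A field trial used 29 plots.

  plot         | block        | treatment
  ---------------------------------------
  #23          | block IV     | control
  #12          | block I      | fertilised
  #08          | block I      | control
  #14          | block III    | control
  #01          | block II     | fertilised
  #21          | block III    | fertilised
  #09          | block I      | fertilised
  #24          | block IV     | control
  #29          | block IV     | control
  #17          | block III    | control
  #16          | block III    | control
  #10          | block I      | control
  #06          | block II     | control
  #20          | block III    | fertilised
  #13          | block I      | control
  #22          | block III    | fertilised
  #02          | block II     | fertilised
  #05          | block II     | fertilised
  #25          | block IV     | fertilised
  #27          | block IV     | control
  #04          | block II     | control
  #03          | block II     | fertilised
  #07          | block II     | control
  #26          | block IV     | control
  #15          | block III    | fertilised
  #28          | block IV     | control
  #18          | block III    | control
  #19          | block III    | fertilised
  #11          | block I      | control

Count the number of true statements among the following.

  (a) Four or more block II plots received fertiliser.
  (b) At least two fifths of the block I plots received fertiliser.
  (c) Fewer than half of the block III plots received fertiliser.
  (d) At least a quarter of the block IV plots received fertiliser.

1

(a) block II: |A| = 7, |A ∩ B| = 4; needs |A ∩ B| ≥ 4 — true.
(b) block I: |A| = 6, |A ∩ B| = 2; needs |A ∩ B| / |A| ≥ 2/5 — false.
(c) block III: |A| = 9, |A ∩ B| = 5; needs |A ∩ B| < |A ∖ B| — false.
(d) block IV: |A| = 7, |A ∩ B| = 1; needs |A ∩ B| / |A| ≥ 1/4 — false.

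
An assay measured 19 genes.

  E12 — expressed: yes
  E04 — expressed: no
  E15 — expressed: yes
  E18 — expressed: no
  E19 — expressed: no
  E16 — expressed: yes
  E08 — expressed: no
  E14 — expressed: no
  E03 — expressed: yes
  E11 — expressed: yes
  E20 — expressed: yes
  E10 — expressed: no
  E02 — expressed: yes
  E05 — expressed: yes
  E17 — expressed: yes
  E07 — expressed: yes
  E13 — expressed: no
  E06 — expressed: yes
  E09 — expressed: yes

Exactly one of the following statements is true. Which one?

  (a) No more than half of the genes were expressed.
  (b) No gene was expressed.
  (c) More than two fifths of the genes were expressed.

|A| = 19, |A ∩ B| = 12, |A ∖ B| = 7.
(a) requires |A ∩ B| ≤ |A ∖ B|: false.
(b) requires A ∩ B = ∅ (|A ∩ B| = 0): false.
(c) requires |A ∩ B| / |A| > 2/5: true.

(c)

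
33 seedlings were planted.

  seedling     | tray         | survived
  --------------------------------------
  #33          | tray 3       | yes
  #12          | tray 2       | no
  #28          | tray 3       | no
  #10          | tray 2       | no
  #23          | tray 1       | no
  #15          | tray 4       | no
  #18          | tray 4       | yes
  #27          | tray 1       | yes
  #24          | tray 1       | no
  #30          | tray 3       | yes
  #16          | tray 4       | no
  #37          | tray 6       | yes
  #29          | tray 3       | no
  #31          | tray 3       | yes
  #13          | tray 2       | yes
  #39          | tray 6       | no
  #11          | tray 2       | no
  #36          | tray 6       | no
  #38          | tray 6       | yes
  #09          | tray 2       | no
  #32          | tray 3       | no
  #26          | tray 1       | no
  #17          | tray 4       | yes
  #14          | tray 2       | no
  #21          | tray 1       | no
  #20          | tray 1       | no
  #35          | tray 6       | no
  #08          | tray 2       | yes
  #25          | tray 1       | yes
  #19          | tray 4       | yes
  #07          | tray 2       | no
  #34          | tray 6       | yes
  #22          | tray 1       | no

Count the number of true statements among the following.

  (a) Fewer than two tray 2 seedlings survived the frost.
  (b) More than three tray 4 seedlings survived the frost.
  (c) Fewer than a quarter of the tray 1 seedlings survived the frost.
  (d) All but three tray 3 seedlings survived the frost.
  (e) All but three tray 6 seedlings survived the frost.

(a) tray 2: |A| = 8, |A ∩ B| = 2; needs |A ∩ B| < 2 — false.
(b) tray 4: |A| = 5, |A ∩ B| = 3; needs |A ∩ B| > 3 — false.
(c) tray 1: |A| = 8, |A ∩ B| = 2; needs |A ∩ B| / |A| < 1/4 — false.
(d) tray 3: |A| = 6, |A ∩ B| = 3; needs |A ∖ B| = 3 — true.
(e) tray 6: |A| = 6, |A ∩ B| = 3; needs |A ∖ B| = 3 — true.

2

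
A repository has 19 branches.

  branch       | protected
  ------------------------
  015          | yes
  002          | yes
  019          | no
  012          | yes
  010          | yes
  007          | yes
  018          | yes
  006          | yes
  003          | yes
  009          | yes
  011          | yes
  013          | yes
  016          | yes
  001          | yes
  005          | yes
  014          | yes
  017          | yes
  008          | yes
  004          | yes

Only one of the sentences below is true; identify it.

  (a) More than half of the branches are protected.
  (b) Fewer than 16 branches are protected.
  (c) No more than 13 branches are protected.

|A| = 19, |A ∩ B| = 18, |A ∖ B| = 1.
(a) requires |A ∩ B| > |A ∖ B|: true.
(b) requires |A ∩ B| < 16: false.
(c) requires |A ∩ B| ≤ 13: false.

(a)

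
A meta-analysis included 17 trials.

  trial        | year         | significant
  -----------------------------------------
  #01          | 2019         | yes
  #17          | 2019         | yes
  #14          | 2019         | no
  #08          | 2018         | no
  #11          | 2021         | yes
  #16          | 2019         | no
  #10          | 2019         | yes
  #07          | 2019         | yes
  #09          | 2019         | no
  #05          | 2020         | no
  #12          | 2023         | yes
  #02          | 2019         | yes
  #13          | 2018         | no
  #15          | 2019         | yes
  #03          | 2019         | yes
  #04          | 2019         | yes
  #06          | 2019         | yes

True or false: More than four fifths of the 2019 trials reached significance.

'More than four fifths of the 2019 trials reached significance' holds iff |A ∩ B| / |A| > 4/5.
A (the restrictor) = {#01, #17, #14, #16, #10, #07, #09, #02, #15, #03, #04, #06}, |A| = 12.
A ∩ B = {#01, #17, #10, #07, #02, #15, #03, #04, #06}, so |A ∩ B| = 9.
A ∖ B = {#14, #16, #09}, so |A ∖ B| = 3.
|A ∩ B|/|A| = 9/12, so the statement is false.

False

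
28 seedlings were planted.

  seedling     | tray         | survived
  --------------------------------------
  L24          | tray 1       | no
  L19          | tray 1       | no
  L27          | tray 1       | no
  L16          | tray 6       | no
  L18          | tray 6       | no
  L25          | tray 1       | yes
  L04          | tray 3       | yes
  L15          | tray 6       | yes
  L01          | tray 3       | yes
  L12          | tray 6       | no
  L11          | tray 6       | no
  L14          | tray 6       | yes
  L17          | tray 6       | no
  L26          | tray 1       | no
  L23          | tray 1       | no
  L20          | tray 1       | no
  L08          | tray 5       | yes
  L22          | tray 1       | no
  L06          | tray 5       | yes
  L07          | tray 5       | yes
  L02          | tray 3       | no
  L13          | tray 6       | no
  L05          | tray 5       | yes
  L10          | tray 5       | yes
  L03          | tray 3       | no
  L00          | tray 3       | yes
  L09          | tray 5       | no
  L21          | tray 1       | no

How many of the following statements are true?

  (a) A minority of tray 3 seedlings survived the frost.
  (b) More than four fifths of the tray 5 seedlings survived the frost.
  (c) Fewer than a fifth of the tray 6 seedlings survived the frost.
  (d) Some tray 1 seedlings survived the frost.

2

(a) tray 3: |A| = 5, |A ∩ B| = 3; needs |A ∩ B| < |A ∖ B| — false.
(b) tray 5: |A| = 6, |A ∩ B| = 5; needs |A ∩ B| / |A| > 4/5 — true.
(c) tray 6: |A| = 8, |A ∩ B| = 2; needs |A ∩ B| / |A| < 1/5 — false.
(d) tray 1: |A| = 9, |A ∩ B| = 1; needs A ∩ B ≠ ∅ (|A ∩ B| ≥ 1) — true.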